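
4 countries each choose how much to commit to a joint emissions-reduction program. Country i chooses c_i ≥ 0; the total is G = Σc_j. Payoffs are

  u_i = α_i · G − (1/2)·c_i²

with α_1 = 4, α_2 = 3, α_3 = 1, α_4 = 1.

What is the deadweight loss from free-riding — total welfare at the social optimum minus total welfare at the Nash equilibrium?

Country i's FOC: ∂u_i/∂c_i = α_i − c_i = 0, so c_i* = α_i.
NE contributions = (4, 3, 1, 1); G = 9.
W^NE = (Σα)·G − ½Σα_i² = 9² − ½·27 = 67.5.
Planner sets c_i = Σα_j = 9 for every i, so G^SO = 4·9 = 36.
W^SO = (Σα)·G^SO − ½·4·(Σα)² = (4/2)·9² = 162.
Deadweight loss = W^SO − W^NE = 94.5.

94.5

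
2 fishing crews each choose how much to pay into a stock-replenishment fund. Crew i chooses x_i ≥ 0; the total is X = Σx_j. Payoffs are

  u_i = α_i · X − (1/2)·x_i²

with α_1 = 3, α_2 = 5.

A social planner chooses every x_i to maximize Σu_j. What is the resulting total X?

16

Planner FOC: ∂(Σu_j)/∂x_i = (Σα_j) − x_i = 0, so x_i^SO = Σα_j = 8 for every i; X^SO = 16.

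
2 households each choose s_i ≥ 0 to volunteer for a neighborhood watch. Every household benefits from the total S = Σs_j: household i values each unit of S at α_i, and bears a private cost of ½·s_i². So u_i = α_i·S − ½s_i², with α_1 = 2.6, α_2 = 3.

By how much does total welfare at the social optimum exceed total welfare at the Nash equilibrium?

Household i's FOC: ∂u_i/∂s_i = α_i − s_i = 0, so s_i* = α_i.
NE contributions = (2.6, 3); S = 5.6.
W^NE = (Σα)·S − ½Σα_i² = 5.6² − ½·15.76 = 23.48.
Planner sets s_i = Σα_j = 5.6 for every i, so S^SO = 2·5.6 = 11.2.
W^SO = (Σα)·S^SO − ½·2·(Σα)² = (2/2)·5.6² = 31.36.
Deadweight loss = W^SO − W^NE = 7.88.

7.88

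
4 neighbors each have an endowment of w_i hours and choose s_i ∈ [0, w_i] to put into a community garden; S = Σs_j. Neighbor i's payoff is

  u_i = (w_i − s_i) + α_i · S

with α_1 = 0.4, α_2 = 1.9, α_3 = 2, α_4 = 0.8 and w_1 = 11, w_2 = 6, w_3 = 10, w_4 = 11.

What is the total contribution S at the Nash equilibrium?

16

∂u_i/∂s_i = α_i − 1, so neighbor i contributes w_i if α_i > 1, else 0.
α_i > 1 for i ∈ {2, 3}; NE contributions (0, 6, 10, 0), S = 16.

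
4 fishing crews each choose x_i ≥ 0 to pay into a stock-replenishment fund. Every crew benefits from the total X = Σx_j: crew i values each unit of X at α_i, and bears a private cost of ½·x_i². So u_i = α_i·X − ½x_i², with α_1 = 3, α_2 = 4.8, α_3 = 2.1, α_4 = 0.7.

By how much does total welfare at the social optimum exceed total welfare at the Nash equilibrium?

Crew i's FOC: ∂u_i/∂x_i = α_i − x_i = 0, so x_i* = α_i.
NE contributions = (3, 4.8, 2.1, 0.7); X = 10.6.
W^NE = (Σα)·X − ½Σα_i² = 10.6² − ½·36.94 = 93.89.
Planner sets x_i = Σα_j = 10.6 for every i, so X^SO = 4·10.6 = 42.4.
W^SO = (Σα)·X^SO − ½·4·(Σα)² = (4/2)·10.6² = 224.72.
Deadweight loss = W^SO − W^NE = 130.83.

130.83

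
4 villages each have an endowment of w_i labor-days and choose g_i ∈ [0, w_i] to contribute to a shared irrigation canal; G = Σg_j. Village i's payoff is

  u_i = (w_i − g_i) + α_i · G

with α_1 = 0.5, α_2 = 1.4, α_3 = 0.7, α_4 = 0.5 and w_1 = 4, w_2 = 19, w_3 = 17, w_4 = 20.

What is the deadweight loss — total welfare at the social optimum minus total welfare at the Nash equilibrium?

∂u_i/∂g_i = α_i − 1, so village i contributes w_i if α_i > 1, else 0.
α_i > 1 for i ∈ {2}; NE contributions (0, 19, 0, 0), G = 19.
W^NE = Σw_i − G^NE + (Σα_i)·G^NE = 60 + 2.1·19 = 99.9.
Planner: ∂(Σu_j)/∂g_i = Σα_j − 1 = 2.1 > 0, so everyone contributes w_i; G^SO = 60, W^SO = 60 + 2.1·60 = 186.
Deadweight loss = 86.1.

86.1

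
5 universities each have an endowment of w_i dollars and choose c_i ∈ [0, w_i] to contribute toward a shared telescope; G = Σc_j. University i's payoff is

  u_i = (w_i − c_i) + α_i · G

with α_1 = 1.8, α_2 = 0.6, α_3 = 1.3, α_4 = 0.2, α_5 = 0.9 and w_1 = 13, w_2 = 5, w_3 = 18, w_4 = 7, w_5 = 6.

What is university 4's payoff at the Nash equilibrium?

13.2

∂u_i/∂c_i = α_i − 1, so university i contributes w_i if α_i > 1, else 0.
α_i > 1 for i ∈ {1, 3}; NE contributions (13, 0, 18, 0, 0), G = 31.
u_4 = (7 − 0) + 0.2·31 = 13.2.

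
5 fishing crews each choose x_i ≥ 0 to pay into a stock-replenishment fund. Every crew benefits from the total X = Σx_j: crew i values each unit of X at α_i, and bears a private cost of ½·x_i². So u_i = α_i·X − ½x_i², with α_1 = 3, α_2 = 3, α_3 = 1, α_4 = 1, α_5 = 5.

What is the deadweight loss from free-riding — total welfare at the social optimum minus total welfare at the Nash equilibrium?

Crew i's FOC: ∂u_i/∂x_i = α_i − x_i = 0, so x_i* = α_i.
NE contributions = (3, 3, 1, 1, 5); X = 13.
W^NE = (Σα)·X − ½Σα_i² = 13² − ½·45 = 146.5.
Planner sets x_i = Σα_j = 13 for every i, so X^SO = 5·13 = 65.
W^SO = (Σα)·X^SO − ½·5·(Σα)² = (5/2)·13² = 422.5.
Deadweight loss = W^SO − W^NE = 276.

276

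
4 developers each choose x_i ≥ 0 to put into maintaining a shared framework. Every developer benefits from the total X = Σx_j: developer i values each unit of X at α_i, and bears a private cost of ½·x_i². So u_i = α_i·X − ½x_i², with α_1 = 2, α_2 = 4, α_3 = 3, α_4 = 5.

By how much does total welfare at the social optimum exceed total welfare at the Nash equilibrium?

223

Developer i's FOC: ∂u_i/∂x_i = α_i − x_i = 0, so x_i* = α_i.
NE contributions = (2, 4, 3, 5); X = 14.
W^NE = (Σα)·X − ½Σα_i² = 14² − ½·54 = 169.
Planner sets x_i = Σα_j = 14 for every i, so X^SO = 4·14 = 56.
W^SO = (Σα)·X^SO − ½·4·(Σα)² = (4/2)·14² = 392.
Deadweight loss = W^SO − W^NE = 223.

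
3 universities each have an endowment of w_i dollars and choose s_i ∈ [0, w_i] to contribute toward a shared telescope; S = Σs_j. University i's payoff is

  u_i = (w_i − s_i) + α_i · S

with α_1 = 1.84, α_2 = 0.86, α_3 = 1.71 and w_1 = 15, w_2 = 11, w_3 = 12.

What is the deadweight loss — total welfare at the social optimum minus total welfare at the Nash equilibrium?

∂u_i/∂s_i = α_i − 1, so university i contributes w_i if α_i > 1, else 0.
α_i > 1 for i ∈ {1, 3}; NE contributions (15, 0, 12), S = 27.
W^NE = Σw_i − S^NE + (Σα_i)·S^NE = 38 + 3.41·27 = 130.07.
Planner: ∂(Σu_j)/∂s_i = Σα_j − 1 = 3.41 > 0, so everyone contributes w_i; S^SO = 38, W^SO = 38 + 3.41·38 = 167.58.
Deadweight loss = 37.51.

37.51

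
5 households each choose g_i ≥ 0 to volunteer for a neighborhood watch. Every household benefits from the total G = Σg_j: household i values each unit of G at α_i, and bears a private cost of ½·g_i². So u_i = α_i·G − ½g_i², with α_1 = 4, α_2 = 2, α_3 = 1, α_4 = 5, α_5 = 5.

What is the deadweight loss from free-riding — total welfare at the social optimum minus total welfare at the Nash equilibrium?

469

Household i's FOC: ∂u_i/∂g_i = α_i − g_i = 0, so g_i* = α_i.
NE contributions = (4, 2, 1, 5, 5); G = 17.
W^NE = (Σα)·G − ½Σα_i² = 17² − ½·71 = 253.5.
Planner sets g_i = Σα_j = 17 for every i, so G^SO = 5·17 = 85.
W^SO = (Σα)·G^SO − ½·5·(Σα)² = (5/2)·17² = 722.5.
Deadweight loss = W^SO − W^NE = 469.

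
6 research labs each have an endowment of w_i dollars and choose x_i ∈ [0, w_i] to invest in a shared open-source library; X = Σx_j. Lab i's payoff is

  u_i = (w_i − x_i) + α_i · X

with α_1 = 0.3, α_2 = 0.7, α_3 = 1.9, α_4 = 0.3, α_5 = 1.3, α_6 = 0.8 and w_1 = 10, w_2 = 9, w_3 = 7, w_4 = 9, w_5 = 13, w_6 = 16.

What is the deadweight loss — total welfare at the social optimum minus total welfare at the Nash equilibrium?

∂u_i/∂x_i = α_i − 1, so lab i contributes w_i if α_i > 1, else 0.
α_i > 1 for i ∈ {3, 5}; NE contributions (0, 0, 7, 0, 13, 0), X = 20.
W^NE = Σw_i − X^NE + (Σα_i)·X^NE = 64 + 4.3·20 = 150.
Planner: ∂(Σu_j)/∂x_i = Σα_j − 1 = 4.3 > 0, so everyone contributes w_i; X^SO = 64, W^SO = 64 + 4.3·64 = 339.2.
Deadweight loss = 189.2.

189.2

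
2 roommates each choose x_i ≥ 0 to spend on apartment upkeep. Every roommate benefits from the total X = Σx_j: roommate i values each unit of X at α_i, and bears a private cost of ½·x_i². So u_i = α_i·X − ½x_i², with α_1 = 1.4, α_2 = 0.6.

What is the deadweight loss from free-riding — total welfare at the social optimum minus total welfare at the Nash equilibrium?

1.16

Roommate i's FOC: ∂u_i/∂x_i = α_i − x_i = 0, so x_i* = α_i.
NE contributions = (1.4, 0.6); X = 2.
W^NE = (Σα)·X − ½Σα_i² = 2² − ½·2.32 = 2.84.
Planner sets x_i = Σα_j = 2 for every i, so X^SO = 2·2 = 4.
W^SO = (Σα)·X^SO − ½·2·(Σα)² = (2/2)·2² = 4.
Deadweight loss = W^SO − W^NE = 1.16.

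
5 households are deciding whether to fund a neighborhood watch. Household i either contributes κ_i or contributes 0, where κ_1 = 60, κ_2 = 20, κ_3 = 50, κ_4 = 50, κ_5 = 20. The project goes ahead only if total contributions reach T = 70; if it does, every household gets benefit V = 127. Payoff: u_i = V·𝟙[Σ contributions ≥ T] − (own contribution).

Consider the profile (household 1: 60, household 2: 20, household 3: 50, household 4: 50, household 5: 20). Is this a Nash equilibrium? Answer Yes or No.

No

Total = 200 ≥ 70: provided.
Household 1 (pledges 60, payoff 67): dropping to 0 → total 140, payoff 127. Profitable deviation.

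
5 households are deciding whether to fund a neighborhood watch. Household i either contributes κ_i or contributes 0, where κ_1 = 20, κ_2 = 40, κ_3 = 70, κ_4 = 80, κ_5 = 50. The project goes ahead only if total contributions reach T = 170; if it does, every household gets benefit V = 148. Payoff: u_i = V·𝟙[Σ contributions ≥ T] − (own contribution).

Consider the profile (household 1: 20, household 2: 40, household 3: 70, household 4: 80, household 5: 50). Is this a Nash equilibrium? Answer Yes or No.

No

Total = 260 ≥ 170: provided.
Household 1 (pledges 20, payoff 128): dropping to 0 → total 240, payoff 148. Profitable deviation.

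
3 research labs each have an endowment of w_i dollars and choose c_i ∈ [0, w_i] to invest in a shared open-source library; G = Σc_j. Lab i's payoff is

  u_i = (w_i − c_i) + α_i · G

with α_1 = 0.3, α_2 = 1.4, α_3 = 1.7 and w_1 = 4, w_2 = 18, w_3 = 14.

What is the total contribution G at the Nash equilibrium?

∂u_i/∂c_i = α_i − 1, so lab i contributes w_i if α_i > 1, else 0.
α_i > 1 for i ∈ {2, 3}; NE contributions (0, 18, 14), G = 32.

32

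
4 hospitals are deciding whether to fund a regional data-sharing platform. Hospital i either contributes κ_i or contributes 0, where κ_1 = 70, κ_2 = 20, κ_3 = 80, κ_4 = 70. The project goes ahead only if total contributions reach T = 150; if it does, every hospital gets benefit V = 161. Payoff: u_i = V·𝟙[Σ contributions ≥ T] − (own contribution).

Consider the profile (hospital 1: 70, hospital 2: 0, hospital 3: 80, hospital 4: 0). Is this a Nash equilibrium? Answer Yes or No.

Yes

Total = 150 ≥ 150: provided.
Hospital 1 (pledges 70, payoff 91): dropping to 0 → total 80, payoff 0. No gain.
Hospital 2 (pledges 0, payoff 161): pledging 20 → total 170, payoff 141. No gain.
Hospital 3 (pledges 80, payoff 81): dropping to 0 → total 70, payoff 0. No gain.
Hospital 4 (pledges 0, payoff 161): pledging 70 → total 220, payoff 91. No gain.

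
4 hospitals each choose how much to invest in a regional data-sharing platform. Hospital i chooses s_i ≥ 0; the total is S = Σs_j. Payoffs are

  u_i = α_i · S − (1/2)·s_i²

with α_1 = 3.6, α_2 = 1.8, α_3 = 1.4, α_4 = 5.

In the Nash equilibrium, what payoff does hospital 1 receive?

Hospital i's FOC: ∂u_i/∂s_i = α_i − s_i = 0, so s_i* = α_i.
NE contributions = (3.6, 1.8, 1.4, 5); S = 11.8.
u_1 = α_1·S − ½·(s_1)² = 3.6·11.8 − ½·3.6² = 36.

36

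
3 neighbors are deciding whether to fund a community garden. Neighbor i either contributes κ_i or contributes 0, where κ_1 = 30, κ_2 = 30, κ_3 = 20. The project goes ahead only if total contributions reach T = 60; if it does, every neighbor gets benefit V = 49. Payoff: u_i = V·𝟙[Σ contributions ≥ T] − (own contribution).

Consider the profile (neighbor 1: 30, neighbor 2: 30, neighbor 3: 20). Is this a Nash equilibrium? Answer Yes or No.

No

Total = 80 ≥ 60: provided.
Neighbor 1 (pledges 30, payoff 19): dropping to 0 → total 50, payoff 0. No gain.
Neighbor 2 (pledges 30, payoff 19): dropping to 0 → total 50, payoff 0. No gain.
Neighbor 3 (pledges 20, payoff 29): dropping to 0 → total 60, payoff 49. Profitable deviation.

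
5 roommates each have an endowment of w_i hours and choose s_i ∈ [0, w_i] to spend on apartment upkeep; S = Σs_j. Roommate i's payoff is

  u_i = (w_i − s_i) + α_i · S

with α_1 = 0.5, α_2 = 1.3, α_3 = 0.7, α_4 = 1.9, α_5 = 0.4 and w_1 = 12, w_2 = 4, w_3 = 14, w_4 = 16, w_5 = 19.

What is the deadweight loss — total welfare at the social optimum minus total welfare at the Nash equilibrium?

171

∂u_i/∂s_i = α_i − 1, so roommate i contributes w_i if α_i > 1, else 0.
α_i > 1 for i ∈ {2, 4}; NE contributions (0, 4, 0, 16, 0), S = 20.
W^NE = Σw_i − S^NE + (Σα_i)·S^NE = 65 + 3.8·20 = 141.
Planner: ∂(Σu_j)/∂s_i = Σα_j − 1 = 3.8 > 0, so everyone contributes w_i; S^SO = 65, W^SO = 65 + 3.8·65 = 312.
Deadweight loss = 171.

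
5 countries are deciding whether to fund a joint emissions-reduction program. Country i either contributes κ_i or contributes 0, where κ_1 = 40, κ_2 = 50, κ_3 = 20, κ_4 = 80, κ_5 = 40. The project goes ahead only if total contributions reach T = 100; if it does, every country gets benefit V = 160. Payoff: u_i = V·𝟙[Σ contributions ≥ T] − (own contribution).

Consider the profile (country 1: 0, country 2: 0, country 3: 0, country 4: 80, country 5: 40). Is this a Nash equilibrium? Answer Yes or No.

Yes

Total = 120 ≥ 100: provided.
Country 1 (pledges 0, payoff 160): pledging 40 → total 160, payoff 120. No gain.
Country 2 (pledges 0, payoff 160): pledging 50 → total 170, payoff 110. No gain.
Country 3 (pledges 0, payoff 160): pledging 20 → total 140, payoff 140. No gain.
Country 4 (pledges 80, payoff 80): dropping to 0 → total 40, payoff 0. No gain.
Country 5 (pledges 40, payoff 120): dropping to 0 → total 80, payoff 0. No gain.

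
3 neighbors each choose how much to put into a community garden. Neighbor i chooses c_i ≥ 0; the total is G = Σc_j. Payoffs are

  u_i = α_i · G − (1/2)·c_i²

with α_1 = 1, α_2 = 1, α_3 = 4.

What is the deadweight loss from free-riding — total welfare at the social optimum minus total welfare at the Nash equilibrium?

Neighbor i's FOC: ∂u_i/∂c_i = α_i − c_i = 0, so c_i* = α_i.
NE contributions = (1, 1, 4); G = 6.
W^NE = (Σα)·G − ½Σα_i² = 6² − ½·18 = 27.
Planner sets c_i = Σα_j = 6 for every i, so G^SO = 3·6 = 18.
W^SO = (Σα)·G^SO − ½·3·(Σα)² = (3/2)·6² = 54.
Deadweight loss = W^SO − W^NE = 27.

27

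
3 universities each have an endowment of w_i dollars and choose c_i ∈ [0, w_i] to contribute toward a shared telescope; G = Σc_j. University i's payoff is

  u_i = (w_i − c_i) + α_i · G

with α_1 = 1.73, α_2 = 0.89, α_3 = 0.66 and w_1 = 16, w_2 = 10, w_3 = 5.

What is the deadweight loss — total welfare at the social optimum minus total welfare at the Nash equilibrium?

34.2

∂u_i/∂c_i = α_i − 1, so university i contributes w_i if α_i > 1, else 0.
α_i > 1 for i ∈ {1}; NE contributions (16, 0, 0), G = 16.
W^NE = Σw_i − G^NE + (Σα_i)·G^NE = 31 + 2.28·16 = 67.48.
Planner: ∂(Σu_j)/∂c_i = Σα_j − 1 = 2.28 > 0, so everyone contributes w_i; G^SO = 31, W^SO = 31 + 2.28·31 = 101.68.
Deadweight loss = 34.2.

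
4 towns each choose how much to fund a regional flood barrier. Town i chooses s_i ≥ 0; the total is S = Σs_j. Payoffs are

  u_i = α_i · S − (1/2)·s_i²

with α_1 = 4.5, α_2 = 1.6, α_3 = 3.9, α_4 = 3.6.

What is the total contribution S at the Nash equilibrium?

Town i's FOC: ∂u_i/∂s_i = α_i − s_i = 0, so s_i* = α_i.
NE contributions = (4.5, 1.6, 3.9, 3.6); S = 13.6.

13.6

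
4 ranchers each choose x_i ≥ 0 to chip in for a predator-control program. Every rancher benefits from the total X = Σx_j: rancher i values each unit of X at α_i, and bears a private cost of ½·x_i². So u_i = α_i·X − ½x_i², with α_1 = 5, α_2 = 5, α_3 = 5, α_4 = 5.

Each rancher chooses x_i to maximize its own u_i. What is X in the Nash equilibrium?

Rancher i's FOC: ∂u_i/∂x_i = α_i − x_i = 0, so x_i* = α_i.
NE contributions = (5, 5, 5, 5); X = 20.

20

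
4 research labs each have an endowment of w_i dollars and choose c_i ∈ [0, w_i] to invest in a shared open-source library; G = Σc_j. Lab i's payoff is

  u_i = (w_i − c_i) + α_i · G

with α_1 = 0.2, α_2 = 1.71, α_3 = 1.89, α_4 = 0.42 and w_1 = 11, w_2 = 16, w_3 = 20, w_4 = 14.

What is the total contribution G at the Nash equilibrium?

∂u_i/∂c_i = α_i − 1, so lab i contributes w_i if α_i > 1, else 0.
α_i > 1 for i ∈ {2, 3}; NE contributions (0, 16, 20, 0), G = 36.

36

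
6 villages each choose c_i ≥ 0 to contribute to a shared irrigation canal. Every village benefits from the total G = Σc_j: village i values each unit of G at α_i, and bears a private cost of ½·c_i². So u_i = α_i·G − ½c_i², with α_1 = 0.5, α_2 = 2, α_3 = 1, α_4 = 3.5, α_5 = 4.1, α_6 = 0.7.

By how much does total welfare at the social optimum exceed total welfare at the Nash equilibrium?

295.88

Village i's FOC: ∂u_i/∂c_i = α_i − c_i = 0, so c_i* = α_i.
NE contributions = (0.5, 2, 1, 3.5, 4.1, 0.7); G = 11.8.
W^NE = (Σα)·G − ½Σα_i² = 11.8² − ½·34.8 = 121.84.
Planner sets c_i = Σα_j = 11.8 for every i, so G^SO = 6·11.8 = 70.8.
W^SO = (Σα)·G^SO − ½·6·(Σα)² = (6/2)·11.8² = 417.72.
Deadweight loss = W^SO − W^NE = 295.88.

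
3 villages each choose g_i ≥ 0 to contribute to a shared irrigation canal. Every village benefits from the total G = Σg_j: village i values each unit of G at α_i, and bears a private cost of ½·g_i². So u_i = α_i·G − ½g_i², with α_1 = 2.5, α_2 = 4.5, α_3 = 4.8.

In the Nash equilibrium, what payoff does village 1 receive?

Village i's FOC: ∂u_i/∂g_i = α_i − g_i = 0, so g_i* = α_i.
NE contributions = (2.5, 4.5, 4.8); G = 11.8.
u_1 = α_1·G − ½·(g_1)² = 2.5·11.8 − ½·2.5² = 26.375.

26.375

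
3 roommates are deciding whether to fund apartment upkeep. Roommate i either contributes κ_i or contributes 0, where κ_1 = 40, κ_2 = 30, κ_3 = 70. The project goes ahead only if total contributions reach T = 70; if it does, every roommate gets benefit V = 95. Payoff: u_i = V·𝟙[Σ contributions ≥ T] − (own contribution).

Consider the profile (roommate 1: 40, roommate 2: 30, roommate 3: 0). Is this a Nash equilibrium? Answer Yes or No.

Total = 70 ≥ 70: provided.
Roommate 1 (pledges 40, payoff 55): dropping to 0 → total 30, payoff 0. No gain.
Roommate 2 (pledges 30, payoff 65): dropping to 0 → total 40, payoff 0. No gain.
Roommate 3 (pledges 0, payoff 95): pledging 70 → total 140, payoff 25. No gain.

Yes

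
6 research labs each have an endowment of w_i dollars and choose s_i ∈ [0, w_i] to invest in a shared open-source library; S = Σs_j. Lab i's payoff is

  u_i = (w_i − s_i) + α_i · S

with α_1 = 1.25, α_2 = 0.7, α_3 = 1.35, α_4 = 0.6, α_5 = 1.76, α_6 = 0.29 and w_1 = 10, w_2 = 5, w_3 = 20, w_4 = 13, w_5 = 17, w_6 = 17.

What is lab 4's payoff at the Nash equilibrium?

41.2

∂u_i/∂s_i = α_i − 1, so lab i contributes w_i if α_i > 1, else 0.
α_i > 1 for i ∈ {1, 3, 5}; NE contributions (10, 0, 20, 0, 17, 0), S = 47.
u_4 = (13 − 0) + 0.6·47 = 41.2.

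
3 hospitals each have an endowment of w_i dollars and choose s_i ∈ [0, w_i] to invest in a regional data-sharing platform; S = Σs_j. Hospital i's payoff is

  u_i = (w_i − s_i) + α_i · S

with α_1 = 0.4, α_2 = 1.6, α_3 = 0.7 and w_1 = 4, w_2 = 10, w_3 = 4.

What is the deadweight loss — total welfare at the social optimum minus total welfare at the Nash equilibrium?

∂u_i/∂s_i = α_i − 1, so hospital i contributes w_i if α_i > 1, else 0.
α_i > 1 for i ∈ {2}; NE contributions (0, 10, 0), S = 10.
W^NE = Σw_i − S^NE + (Σα_i)·S^NE = 18 + 1.7·10 = 35.
Planner: ∂(Σu_j)/∂s_i = Σα_j − 1 = 1.7 > 0, so everyone contributes w_i; S^SO = 18, W^SO = 18 + 1.7·18 = 48.6.
Deadweight loss = 13.6.

13.6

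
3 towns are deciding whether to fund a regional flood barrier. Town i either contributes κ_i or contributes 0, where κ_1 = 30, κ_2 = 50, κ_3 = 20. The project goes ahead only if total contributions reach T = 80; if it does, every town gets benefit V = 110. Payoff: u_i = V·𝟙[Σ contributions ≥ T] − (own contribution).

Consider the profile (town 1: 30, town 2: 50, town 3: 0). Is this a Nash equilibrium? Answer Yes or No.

Total = 80 ≥ 80: provided.
Town 1 (pledges 30, payoff 80): dropping to 0 → total 50, payoff 0. No gain.
Town 2 (pledges 50, payoff 60): dropping to 0 → total 30, payoff 0. No gain.
Town 3 (pledges 0, payoff 110): pledging 20 → total 100, payoff 90. No gain.

Yes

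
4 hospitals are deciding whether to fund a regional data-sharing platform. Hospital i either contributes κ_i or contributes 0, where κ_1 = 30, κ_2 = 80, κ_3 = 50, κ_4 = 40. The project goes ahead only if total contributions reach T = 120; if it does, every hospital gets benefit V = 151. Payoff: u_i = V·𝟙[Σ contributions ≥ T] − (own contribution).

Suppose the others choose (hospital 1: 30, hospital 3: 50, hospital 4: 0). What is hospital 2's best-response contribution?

80

Others' total = 80. Contributing 80 brings total to 160 ≥ 120: gain V − κ_2 = 71.
Best response: 80.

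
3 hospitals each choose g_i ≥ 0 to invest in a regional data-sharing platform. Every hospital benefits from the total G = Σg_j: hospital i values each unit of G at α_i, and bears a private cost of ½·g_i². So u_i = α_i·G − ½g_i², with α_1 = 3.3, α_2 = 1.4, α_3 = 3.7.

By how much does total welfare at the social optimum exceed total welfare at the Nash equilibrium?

48.55

Hospital i's FOC: ∂u_i/∂g_i = α_i − g_i = 0, so g_i* = α_i.
NE contributions = (3.3, 1.4, 3.7); G = 8.4.
W^NE = (Σα)·G − ½Σα_i² = 8.4² − ½·26.54 = 57.29.
Planner sets g_i = Σα_j = 8.4 for every i, so G^SO = 3·8.4 = 25.2.
W^SO = (Σα)·G^SO − ½·3·(Σα)² = (3/2)·8.4² = 105.84.
Deadweight loss = W^SO − W^NE = 48.55.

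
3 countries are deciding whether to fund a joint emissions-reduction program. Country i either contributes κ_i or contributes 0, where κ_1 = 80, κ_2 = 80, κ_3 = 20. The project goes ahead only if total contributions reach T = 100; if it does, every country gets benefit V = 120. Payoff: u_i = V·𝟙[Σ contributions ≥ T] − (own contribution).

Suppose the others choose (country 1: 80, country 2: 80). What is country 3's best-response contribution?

0

Others' total = 160 ≥ 100; contributing adds cost 20 for no extra benefit.
Best response: 0.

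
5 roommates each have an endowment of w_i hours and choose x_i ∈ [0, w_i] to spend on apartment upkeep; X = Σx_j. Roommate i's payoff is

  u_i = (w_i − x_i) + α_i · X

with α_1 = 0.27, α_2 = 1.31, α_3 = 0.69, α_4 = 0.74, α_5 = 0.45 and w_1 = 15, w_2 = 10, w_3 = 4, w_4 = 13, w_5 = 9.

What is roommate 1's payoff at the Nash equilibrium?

∂u_i/∂x_i = α_i − 1, so roommate i contributes w_i if α_i > 1, else 0.
α_i > 1 for i ∈ {2}; NE contributions (0, 10, 0, 0, 0), X = 10.
u_1 = (15 − 0) + 0.27·10 = 17.7.

17.7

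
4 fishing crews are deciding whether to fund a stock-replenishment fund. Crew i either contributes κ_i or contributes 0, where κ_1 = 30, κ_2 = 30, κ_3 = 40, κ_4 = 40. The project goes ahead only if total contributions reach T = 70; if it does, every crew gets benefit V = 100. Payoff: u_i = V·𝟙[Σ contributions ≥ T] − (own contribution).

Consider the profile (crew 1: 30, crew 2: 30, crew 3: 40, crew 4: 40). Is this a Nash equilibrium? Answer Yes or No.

Total = 140 ≥ 70: provided.
Crew 1 (pledges 30, payoff 70): dropping to 0 → total 110, payoff 100. Profitable deviation.

No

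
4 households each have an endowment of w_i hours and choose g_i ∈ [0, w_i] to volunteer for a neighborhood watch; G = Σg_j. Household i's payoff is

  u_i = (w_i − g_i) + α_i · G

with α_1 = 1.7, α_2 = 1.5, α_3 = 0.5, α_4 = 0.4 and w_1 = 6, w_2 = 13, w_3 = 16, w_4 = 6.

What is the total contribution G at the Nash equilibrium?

∂u_i/∂g_i = α_i − 1, so household i contributes w_i if α_i > 1, else 0.
α_i > 1 for i ∈ {1, 2}; NE contributions (6, 13, 0, 0), G = 19.

19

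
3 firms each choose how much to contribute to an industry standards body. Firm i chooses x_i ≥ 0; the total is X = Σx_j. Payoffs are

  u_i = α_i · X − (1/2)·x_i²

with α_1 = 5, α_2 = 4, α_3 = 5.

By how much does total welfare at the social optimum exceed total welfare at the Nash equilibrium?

131

Firm i's FOC: ∂u_i/∂x_i = α_i − x_i = 0, so x_i* = α_i.
NE contributions = (5, 4, 5); X = 14.
W^NE = (Σα)·X − ½Σα_i² = 14² − ½·66 = 163.
Planner sets x_i = Σα_j = 14 for every i, so X^SO = 3·14 = 42.
W^SO = (Σα)·X^SO − ½·3·(Σα)² = (3/2)·14² = 294.
Deadweight loss = W^SO − W^NE = 131.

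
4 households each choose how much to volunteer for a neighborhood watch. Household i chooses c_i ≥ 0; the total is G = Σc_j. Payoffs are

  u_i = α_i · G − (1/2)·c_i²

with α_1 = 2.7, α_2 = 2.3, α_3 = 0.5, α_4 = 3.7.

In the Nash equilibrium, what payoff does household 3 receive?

4.475

Household i's FOC: ∂u_i/∂c_i = α_i − c_i = 0, so c_i* = α_i.
NE contributions = (2.7, 2.3, 0.5, 3.7); G = 9.2.
u_3 = α_3·G − ½·(c_3)² = 0.5·9.2 − ½·0.5² = 4.475.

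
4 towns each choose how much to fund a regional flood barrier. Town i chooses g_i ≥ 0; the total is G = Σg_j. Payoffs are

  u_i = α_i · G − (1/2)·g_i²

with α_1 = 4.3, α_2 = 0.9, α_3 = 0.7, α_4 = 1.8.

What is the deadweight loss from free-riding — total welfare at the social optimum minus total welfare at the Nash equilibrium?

Town i's FOC: ∂u_i/∂g_i = α_i − g_i = 0, so g_i* = α_i.
NE contributions = (4.3, 0.9, 0.7, 1.8); G = 7.7.
W^NE = (Σα)·G − ½Σα_i² = 7.7² − ½·23.03 = 47.775.
Planner sets g_i = Σα_j = 7.7 for every i, so G^SO = 4·7.7 = 30.8.
W^SO = (Σα)·G^SO − ½·4·(Σα)² = (4/2)·7.7² = 118.58.
Deadweight loss = W^SO − W^NE = 70.805.

70.805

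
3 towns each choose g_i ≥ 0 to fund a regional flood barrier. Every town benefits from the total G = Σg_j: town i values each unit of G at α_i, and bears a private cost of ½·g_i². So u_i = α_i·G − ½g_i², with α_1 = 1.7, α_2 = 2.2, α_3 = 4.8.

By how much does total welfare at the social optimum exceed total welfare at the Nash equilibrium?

53.23

Town i's FOC: ∂u_i/∂g_i = α_i − g_i = 0, so g_i* = α_i.
NE contributions = (1.7, 2.2, 4.8); G = 8.7.
W^NE = (Σα)·G − ½Σα_i² = 8.7² − ½·30.77 = 60.305.
Planner sets g_i = Σα_j = 8.7 for every i, so G^SO = 3·8.7 = 26.1.
W^SO = (Σα)·G^SO − ½·3·(Σα)² = (3/2)·8.7² = 113.535.
Deadweight loss = W^SO − W^NE = 53.23.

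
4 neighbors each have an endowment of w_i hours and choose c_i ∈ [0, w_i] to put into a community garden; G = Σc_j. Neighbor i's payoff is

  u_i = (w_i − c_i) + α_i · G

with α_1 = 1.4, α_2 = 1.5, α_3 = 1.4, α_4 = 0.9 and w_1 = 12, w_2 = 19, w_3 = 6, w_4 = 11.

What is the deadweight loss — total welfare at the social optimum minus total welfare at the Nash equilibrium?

46.2

∂u_i/∂c_i = α_i − 1, so neighbor i contributes w_i if α_i > 1, else 0.
α_i > 1 for i ∈ {1, 2, 3}; NE contributions (12, 19, 6, 0), G = 37.
W^NE = Σw_i − G^NE + (Σα_i)·G^NE = 48 + 4.2·37 = 203.4.
Planner: ∂(Σu_j)/∂c_i = Σα_j − 1 = 4.2 > 0, so everyone contributes w_i; G^SO = 48, W^SO = 48 + 4.2·48 = 249.6.
Deadweight loss = 46.2.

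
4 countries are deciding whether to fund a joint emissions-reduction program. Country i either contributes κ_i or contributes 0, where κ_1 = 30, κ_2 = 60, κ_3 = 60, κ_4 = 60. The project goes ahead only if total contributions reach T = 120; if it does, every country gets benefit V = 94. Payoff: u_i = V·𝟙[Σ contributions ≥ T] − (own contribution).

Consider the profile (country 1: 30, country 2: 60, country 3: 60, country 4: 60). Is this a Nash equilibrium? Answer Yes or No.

Total = 210 ≥ 120: provided.
Country 1 (pledges 30, payoff 64): dropping to 0 → total 180, payoff 94. Profitable deviation.

No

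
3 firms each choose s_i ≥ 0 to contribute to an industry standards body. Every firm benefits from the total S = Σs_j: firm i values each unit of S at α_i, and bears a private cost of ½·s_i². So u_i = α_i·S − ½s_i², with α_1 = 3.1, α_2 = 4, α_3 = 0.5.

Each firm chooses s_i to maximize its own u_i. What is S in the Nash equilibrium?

7.6

Firm i's FOC: ∂u_i/∂s_i = α_i − s_i = 0, so s_i* = α_i.
NE contributions = (3.1, 4, 0.5); S = 7.6.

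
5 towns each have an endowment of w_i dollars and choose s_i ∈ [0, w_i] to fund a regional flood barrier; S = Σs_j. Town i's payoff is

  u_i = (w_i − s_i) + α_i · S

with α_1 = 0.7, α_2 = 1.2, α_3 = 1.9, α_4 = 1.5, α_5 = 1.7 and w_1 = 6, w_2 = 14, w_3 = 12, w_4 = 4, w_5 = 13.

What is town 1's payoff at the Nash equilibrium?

36.1

∂u_i/∂s_i = α_i − 1, so town i contributes w_i if α_i > 1, else 0.
α_i > 1 for i ∈ {2, 3, 4, 5}; NE contributions (0, 14, 12, 4, 13), S = 43.
u_1 = (6 − 0) + 0.7·43 = 36.1.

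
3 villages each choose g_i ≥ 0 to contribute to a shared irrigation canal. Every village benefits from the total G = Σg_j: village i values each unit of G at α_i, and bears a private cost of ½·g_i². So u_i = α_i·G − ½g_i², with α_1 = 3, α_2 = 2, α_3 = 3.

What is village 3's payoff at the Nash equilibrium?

19.5

Village i's FOC: ∂u_i/∂g_i = α_i − g_i = 0, so g_i* = α_i.
NE contributions = (3, 2, 3); G = 8.
u_3 = α_3·G − ½·(g_3)² = 3·8 − ½·3² = 19.5.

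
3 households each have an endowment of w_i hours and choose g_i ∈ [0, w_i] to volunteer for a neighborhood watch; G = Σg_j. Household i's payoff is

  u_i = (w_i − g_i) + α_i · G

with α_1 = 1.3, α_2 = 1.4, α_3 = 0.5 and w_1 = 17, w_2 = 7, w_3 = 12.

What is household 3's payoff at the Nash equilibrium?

∂u_i/∂g_i = α_i − 1, so household i contributes w_i if α_i > 1, else 0.
α_i > 1 for i ∈ {1, 2}; NE contributions (17, 7, 0), G = 24.
u_3 = (12 − 0) + 0.5·24 = 24.

24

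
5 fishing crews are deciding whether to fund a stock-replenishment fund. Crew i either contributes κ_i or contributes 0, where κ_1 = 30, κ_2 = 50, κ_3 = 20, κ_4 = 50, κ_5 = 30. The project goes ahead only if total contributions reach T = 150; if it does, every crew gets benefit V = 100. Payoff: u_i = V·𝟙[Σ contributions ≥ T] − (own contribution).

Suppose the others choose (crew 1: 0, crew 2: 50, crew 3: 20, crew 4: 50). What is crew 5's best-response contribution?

Others' total = 120. Contributing 30 brings total to 150 ≥ 150: gain V − κ_5 = 70.
Best response: 30.

30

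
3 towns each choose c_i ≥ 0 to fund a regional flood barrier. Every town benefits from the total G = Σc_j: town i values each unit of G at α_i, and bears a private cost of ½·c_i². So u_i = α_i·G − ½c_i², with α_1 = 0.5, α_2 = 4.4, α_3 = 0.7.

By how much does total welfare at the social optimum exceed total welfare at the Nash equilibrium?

25.73

Town i's FOC: ∂u_i/∂c_i = α_i − c_i = 0, so c_i* = α_i.
NE contributions = (0.5, 4.4, 0.7); G = 5.6.
W^NE = (Σα)·G − ½Σα_i² = 5.6² − ½·20.1 = 21.31.
Planner sets c_i = Σα_j = 5.6 for every i, so G^SO = 3·5.6 = 16.8.
W^SO = (Σα)·G^SO − ½·3·(Σα)² = (3/2)·5.6² = 47.04.
Deadweight loss = W^SO − W^NE = 25.73.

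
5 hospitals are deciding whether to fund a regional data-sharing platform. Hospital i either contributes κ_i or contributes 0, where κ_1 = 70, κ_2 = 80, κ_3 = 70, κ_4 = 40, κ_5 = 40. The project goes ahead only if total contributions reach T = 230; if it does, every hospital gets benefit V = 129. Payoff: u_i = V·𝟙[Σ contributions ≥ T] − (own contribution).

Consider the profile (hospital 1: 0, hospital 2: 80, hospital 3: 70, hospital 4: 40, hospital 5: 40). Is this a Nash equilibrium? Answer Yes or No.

Total = 230 ≥ 230: provided.
Hospital 1 (pledges 0, payoff 129): pledging 70 → total 300, payoff 59. No gain.
Hospital 2 (pledges 80, payoff 49): dropping to 0 → total 150, payoff 0. No gain.
Hospital 3 (pledges 70, payoff 59): dropping to 0 → total 160, payoff 0. No gain.
Hospital 4 (pledges 40, payoff 89): dropping to 0 → total 190, payoff 0. No gain.
Hospital 5 (pledges 40, payoff 89): dropping to 0 → total 190, payoff 0. No gain.

Yes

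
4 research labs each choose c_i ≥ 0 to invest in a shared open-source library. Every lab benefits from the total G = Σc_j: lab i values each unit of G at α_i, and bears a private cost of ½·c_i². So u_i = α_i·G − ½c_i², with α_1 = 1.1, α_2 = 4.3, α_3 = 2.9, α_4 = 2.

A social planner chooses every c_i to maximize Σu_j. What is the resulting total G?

Planner FOC: ∂(Σu_j)/∂c_i = (Σα_j) − c_i = 0, so c_i^SO = Σα_j = 10.3 for every i; G^SO = 41.2.

41.2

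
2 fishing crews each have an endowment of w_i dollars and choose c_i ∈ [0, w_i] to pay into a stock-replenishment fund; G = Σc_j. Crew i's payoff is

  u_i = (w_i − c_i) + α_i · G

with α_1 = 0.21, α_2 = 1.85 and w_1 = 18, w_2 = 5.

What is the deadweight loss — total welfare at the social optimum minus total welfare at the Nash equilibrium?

∂u_i/∂c_i = α_i − 1, so crew i contributes w_i if α_i > 1, else 0.
α_i > 1 for i ∈ {2}; NE contributions (0, 5), G = 5.
W^NE = Σw_i − G^NE + (Σα_i)·G^NE = 23 + 1.06·5 = 28.3.
Planner: ∂(Σu_j)/∂c_i = Σα_j − 1 = 1.06 > 0, so everyone contributes w_i; G^SO = 23, W^SO = 23 + 1.06·23 = 47.38.
Deadweight loss = 19.08.

19.08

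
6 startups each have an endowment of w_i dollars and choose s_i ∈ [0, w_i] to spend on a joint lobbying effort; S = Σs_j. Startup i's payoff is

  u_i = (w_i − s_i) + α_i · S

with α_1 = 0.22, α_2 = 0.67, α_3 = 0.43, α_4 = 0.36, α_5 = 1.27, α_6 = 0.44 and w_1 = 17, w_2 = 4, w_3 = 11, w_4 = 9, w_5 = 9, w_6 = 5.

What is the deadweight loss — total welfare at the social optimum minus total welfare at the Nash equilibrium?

∂u_i/∂s_i = α_i − 1, so startup i contributes w_i if α_i > 1, else 0.
α_i > 1 for i ∈ {5}; NE contributions (0, 0, 0, 0, 9, 0), S = 9.
W^NE = Σw_i − S^NE + (Σα_i)·S^NE = 55 + 2.39·9 = 76.51.
Planner: ∂(Σu_j)/∂s_i = Σα_j − 1 = 2.39 > 0, so everyone contributes w_i; S^SO = 55, W^SO = 55 + 2.39·55 = 186.45.
Deadweight loss = 109.94.

109.94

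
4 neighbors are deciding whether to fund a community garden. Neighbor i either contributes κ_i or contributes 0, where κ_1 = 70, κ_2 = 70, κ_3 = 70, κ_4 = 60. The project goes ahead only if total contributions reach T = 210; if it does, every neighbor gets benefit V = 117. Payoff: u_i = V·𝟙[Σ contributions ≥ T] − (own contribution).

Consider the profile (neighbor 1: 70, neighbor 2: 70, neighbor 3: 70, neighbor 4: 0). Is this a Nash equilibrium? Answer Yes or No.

Total = 210 ≥ 210: provided.
Neighbor 1 (pledges 70, payoff 47): dropping to 0 → total 140, payoff 0. No gain.
Neighbor 2 (pledges 70, payoff 47): dropping to 0 → total 140, payoff 0. No gain.
Neighbor 3 (pledges 70, payoff 47): dropping to 0 → total 140, payoff 0. No gain.
Neighbor 4 (pledges 0, payoff 117): pledging 60 → total 270, payoff 57. No gain.

Yes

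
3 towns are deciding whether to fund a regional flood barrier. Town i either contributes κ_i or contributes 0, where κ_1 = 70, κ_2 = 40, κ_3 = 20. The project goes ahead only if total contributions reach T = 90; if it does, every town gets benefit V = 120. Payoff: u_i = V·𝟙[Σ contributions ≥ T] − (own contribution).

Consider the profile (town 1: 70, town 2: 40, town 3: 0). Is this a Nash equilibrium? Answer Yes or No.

Total = 110 ≥ 90: provided.
Town 1 (pledges 70, payoff 50): dropping to 0 → total 40, payoff 0. No gain.
Town 2 (pledges 40, payoff 80): dropping to 0 → total 70, payoff 0. No gain.
Town 3 (pledges 0, payoff 120): pledging 20 → total 130, payoff 100. No gain.

Yes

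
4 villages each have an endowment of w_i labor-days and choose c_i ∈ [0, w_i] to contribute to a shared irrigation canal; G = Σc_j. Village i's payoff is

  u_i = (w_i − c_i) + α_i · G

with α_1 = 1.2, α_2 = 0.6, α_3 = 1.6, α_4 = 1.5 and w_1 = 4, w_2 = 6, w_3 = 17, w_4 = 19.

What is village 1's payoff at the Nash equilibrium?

48

∂u_i/∂c_i = α_i − 1, so village i contributes w_i if α_i > 1, else 0.
α_i > 1 for i ∈ {1, 3, 4}; NE contributions (4, 0, 17, 19), G = 40.
u_1 = (4 − 4) + 1.2·40 = 48.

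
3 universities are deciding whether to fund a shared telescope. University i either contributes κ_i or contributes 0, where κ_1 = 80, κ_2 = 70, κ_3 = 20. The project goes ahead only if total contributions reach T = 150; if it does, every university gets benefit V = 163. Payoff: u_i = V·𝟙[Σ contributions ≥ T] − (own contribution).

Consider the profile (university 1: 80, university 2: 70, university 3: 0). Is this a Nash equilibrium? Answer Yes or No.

Total = 150 ≥ 150: provided.
University 1 (pledges 80, payoff 83): dropping to 0 → total 70, payoff 0. No gain.
University 2 (pledges 70, payoff 93): dropping to 0 → total 80, payoff 0. No gain.
University 3 (pledges 0, payoff 163): pledging 20 → total 170, payoff 143. No gain.

Yes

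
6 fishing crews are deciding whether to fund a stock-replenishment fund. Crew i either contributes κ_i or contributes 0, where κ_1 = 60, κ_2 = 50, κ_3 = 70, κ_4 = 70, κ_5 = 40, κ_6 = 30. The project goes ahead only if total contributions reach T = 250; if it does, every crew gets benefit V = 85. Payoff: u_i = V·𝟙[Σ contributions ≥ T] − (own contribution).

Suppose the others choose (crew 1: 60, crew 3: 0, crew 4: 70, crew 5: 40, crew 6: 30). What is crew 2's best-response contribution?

50

Others' total = 200. Contributing 50 brings total to 250 ≥ 250: gain V − κ_2 = 35.
Best response: 50.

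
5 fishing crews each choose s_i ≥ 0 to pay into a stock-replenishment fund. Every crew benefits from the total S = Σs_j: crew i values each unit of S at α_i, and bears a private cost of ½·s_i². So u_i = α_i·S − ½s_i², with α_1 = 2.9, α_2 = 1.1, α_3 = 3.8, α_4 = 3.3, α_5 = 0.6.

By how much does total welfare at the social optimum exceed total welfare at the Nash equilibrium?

Crew i's FOC: ∂u_i/∂s_i = α_i − s_i = 0, so s_i* = α_i.
NE contributions = (2.9, 1.1, 3.8, 3.3, 0.6); S = 11.7.
W^NE = (Σα)·S − ½Σα_i² = 11.7² − ½·35.31 = 119.235.
Planner sets s_i = Σα_j = 11.7 for every i, so S^SO = 5·11.7 = 58.5.
W^SO = (Σα)·S^SO − ½·5·(Σα)² = (5/2)·11.7² = 342.225.
Deadweight loss = W^SO − W^NE = 222.99.

222.99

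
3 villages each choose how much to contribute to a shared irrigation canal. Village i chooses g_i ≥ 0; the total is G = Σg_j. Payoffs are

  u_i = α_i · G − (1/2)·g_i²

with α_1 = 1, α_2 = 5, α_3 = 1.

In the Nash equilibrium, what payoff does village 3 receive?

6.5

Village i's FOC: ∂u_i/∂g_i = α_i − g_i = 0, so g_i* = α_i.
NE contributions = (1, 5, 1); G = 7.
u_3 = α_3·G − ½·(g_3)² = 1·7 − ½·1² = 6.5.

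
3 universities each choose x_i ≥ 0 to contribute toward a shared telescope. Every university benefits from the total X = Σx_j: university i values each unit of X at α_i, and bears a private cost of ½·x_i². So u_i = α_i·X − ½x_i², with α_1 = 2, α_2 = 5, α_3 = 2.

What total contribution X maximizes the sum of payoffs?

27

Planner FOC: ∂(Σu_j)/∂x_i = (Σα_j) − x_i = 0, so x_i^SO = Σα_j = 9 for every i; X^SO = 27.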